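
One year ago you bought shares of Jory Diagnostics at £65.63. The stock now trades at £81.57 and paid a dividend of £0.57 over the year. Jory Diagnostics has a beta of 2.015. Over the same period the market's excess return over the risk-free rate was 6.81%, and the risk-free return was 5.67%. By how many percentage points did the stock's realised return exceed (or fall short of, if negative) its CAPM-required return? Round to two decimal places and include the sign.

Realised HPR = (P1 + D1 − P0) / P0 = (81.57 + 0.57 − 65.63) / 65.63 = 16.51 / 65.63 = 25.1562%
CAPM required = R_f + β·MRP = 5.67% + 2.015 × 6.81% = 19.39215%
α = realised − required = 25.1562% − 19.39215% = +5.76%

+5.76%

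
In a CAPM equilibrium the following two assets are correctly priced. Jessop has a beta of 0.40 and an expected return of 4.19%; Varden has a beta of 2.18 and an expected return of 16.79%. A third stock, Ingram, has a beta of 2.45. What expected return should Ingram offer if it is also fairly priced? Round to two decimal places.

18.70%

MRP (SML slope) = (16.79% − 4.19%) / (2.18 − 0.40) = 12.60% / 1.78 = 7.0787%
R_f (intercept) = 4.19% − 0.40 × 7.0787% = 1.3585%
E(R_Ingram) = R_f + β × MRP = 1.3585% + 2.45 × 7.0787% = 18.70%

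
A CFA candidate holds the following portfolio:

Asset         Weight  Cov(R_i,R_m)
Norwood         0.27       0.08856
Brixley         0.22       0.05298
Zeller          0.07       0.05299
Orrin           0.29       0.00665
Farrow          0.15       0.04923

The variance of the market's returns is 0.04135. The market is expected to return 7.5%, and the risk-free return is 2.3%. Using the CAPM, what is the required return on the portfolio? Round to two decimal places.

β_Norwood = 0.08856 / 0.04135 = 2.1417
β_Brixley = 0.05298 / 0.04135 = 1.2813
β_Zeller = 0.05299 / 0.04135 = 1.2815
β_Orrin = 0.00665 / 0.04135 = 0.1608
β_Farrow = 0.04923 / 0.04135 = 1.1906
β_P = Σ w_i β_i = 0.27×2.1417 + 0.22×1.2813 + 0.07×1.2815 + 0.29×0.1608 + 0.15×1.1906 = 1.1751
MRP = 7.5% − 2.3% = 5.20%
E(R_P) = R_f + β_P × MRP = 2.3% + 1.1751 × 5.2% = 8.41%

8.41%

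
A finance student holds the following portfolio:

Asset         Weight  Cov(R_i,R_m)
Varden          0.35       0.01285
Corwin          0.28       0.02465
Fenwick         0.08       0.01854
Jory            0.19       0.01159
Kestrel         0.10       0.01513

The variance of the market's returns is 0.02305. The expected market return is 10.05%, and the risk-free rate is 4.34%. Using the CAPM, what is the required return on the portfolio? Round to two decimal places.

β_Varden = 0.01285 / 0.02305 = 0.5575
β_Corwin = 0.02465 / 0.02305 = 1.0694
β_Fenwick = 0.01854 / 0.02305 = 0.8043
β_Jory = 0.01159 / 0.02305 = 0.5028
β_Kestrel = 0.01513 / 0.02305 = 0.6564
β_P = Σ w_i β_i = 0.35×0.5575 + 0.28×1.0694 + 0.08×0.8043 + 0.19×0.5028 + 0.10×0.6564 = 0.7201
MRP = 10.05% − 4.34% = 5.71%
E(R_P) = R_f + β_P × MRP = 4.34% + 0.7201 × 5.71% = 8.45%

8.45%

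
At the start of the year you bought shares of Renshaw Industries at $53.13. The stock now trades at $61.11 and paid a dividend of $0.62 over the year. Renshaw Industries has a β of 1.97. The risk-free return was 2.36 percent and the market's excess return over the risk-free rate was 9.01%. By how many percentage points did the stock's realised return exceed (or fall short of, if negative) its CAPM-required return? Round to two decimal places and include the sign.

-3.92%

Realised HPR = (P1 + D1 − P0) / P0 = (61.11 + 0.62 − 53.13) / 53.13 = 8.60 / 53.13 = 16.1867%
CAPM required = R_f + β·MRP = 2.36% + 1.97 × 9.01% = 20.1097%
α = realised − required = 16.1867% − 20.1097% = -3.92%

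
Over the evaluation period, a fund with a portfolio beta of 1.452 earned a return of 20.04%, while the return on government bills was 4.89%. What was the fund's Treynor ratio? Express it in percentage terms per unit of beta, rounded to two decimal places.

Treynor = (R_P − R_f) / β_P = (20.04% − 4.89%) / 1.4520 = 15.15% / 1.4520 = 10.43%

10.43%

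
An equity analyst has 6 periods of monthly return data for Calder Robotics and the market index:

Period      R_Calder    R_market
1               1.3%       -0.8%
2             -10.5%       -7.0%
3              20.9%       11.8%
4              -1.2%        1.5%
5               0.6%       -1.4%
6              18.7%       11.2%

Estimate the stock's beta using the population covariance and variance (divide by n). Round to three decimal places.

1.610

Mean R_i = (1.3 − 10.5 + 20.9 − 1.2 + 0.6 + 18.7) / 6 = 4.9667%
Mean R_m = (-0.8 − 7.0 + 11.8 + 1.5 − 1.4 + 11.2) / 6 = 2.5500%
Σ(R_i − R̄_i)(R_m − R̄_m) = 449.8900  ⇒  Cov = 449.8900 / 6 = 74.9817
Σ(R_m − R̄_m)² = 279.5150  ⇒  Var(R_m) = 279.5150 / 6 = 46.5858
β = Cov / Var(R_m) = 74.9817 / 46.5858 = 1.6095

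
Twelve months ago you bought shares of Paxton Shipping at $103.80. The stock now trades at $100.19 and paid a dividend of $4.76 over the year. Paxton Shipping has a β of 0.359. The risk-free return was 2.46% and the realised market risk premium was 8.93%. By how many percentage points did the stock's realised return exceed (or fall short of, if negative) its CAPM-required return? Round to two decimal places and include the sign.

Realised HPR = (P1 + D1 − P0) / P0 = (100.19 + 4.76 − 103.80) / 103.80 = 1.15 / 103.80 = 1.1079%
CAPM required = R_f + β·MRP = 2.46% + 0.359 × 8.93% = 5.66587%
α = realised − required = 1.1079% − 5.66587% = -4.56%

-4.56%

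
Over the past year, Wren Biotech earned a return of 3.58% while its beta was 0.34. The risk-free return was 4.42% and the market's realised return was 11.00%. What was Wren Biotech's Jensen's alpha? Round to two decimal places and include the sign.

-3.08%

Market excess return = 11.00% − 4.42% = 6.58%
CAPM benchmark = R_f + β(R_m − R_f) = 4.42% + 0.34 × 6.58% = 6.6572%
α = actual − benchmark = 3.58% − 6.6572% = -3.08%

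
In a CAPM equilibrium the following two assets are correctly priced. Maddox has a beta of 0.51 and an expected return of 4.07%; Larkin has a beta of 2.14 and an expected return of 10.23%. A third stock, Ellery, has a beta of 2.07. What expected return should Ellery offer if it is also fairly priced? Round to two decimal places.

MRP (SML slope) = (10.23% − 4.07%) / (2.14 − 0.51) = 6.16% / 1.63 = 3.7791%
R_f (intercept) = 4.07% − 0.51 × 3.7791% = 2.1427%
E(R_Ellery) = R_f + β × MRP = 2.1427% + 2.07 × 3.7791% = 9.97%

9.97%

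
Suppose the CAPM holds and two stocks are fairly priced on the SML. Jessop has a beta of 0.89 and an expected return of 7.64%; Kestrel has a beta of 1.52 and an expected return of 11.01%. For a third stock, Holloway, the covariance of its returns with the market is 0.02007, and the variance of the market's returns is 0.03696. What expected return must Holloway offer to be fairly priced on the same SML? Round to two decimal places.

5.78%

MRP = (11.01% − 7.64%) / (1.52 − 0.89) = 5.3492%
R_f = 7.64% − 0.89 × 5.3492% = 2.8792%
β_Holloway = Cov / Var(R_m) = 0.02007 / 0.03696 = 0.5430
E(R_Holloway) = R_f + β × MRP = 2.8792% + 0.5430 × 5.3492% = 5.78%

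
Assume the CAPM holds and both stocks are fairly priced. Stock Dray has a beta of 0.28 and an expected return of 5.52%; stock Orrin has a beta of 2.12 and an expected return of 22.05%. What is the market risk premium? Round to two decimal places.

Both satisfy E(R) = R_f + β·MRP, so the slope of the SML is
MRP = (22.05% − 5.52%) / (2.12 − 0.28) = 16.53% / 1.84 = 8.9837%

8.98%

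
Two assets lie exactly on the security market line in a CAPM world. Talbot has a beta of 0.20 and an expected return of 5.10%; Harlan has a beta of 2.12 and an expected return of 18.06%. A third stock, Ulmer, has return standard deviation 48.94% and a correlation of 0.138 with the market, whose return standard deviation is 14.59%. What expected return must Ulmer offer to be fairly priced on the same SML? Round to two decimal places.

MRP = (18.06% − 5.10%) / (2.12 − 0.20) = 6.7500%
R_f = 5.10% − 0.20 × 6.7500% = 3.7500%
β_Ulmer = ρ·σ_i/σ_m = 0.138 × 48.94 / 14.59 = 0.4629
E(R_Ulmer) = R_f + β × MRP = 3.7500% + 0.4629 × 6.7500% = 6.87%

6.87%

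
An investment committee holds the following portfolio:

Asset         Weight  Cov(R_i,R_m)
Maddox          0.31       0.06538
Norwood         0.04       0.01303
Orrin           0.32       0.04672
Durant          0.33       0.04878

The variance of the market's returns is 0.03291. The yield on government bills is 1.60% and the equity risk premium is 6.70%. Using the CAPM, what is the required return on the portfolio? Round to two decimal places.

β_Maddox = 0.06538 / 0.03291 = 1.9866
β_Norwood = 0.01303 / 0.03291 = 0.3959
β_Orrin = 0.04672 / 0.03291 = 1.4196
β_Durant = 0.04878 / 0.03291 = 1.4822
β_P = Σ w_i β_i = 0.31×1.9866 + 0.04×0.3959 + 0.32×1.4196 + 0.33×1.4822 = 1.5751
E(R_P) = R_f + β_P × MRP = 1.60% + 1.5751 × 6.70% = 12.15%

12.15%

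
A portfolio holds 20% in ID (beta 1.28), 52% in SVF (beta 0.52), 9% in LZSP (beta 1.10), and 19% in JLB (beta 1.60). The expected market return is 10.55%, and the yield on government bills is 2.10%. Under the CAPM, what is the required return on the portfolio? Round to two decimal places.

9.95%

β_P = Σ w_i β_i = 0.20×1.28 + 0.52×0.52 + 0.09×1.10 + 0.19×1.60 = 0.9294
MRP = 10.55% − 2.10% = 8.45%
E(R_P) = R_f + β_P × MRP = 2.10% + 0.9294 × 8.45% = 9.95%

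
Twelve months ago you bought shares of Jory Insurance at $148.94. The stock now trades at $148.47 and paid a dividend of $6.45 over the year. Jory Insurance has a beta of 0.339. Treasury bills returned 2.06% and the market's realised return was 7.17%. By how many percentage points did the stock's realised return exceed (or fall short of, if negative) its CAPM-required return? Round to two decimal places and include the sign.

+0.22%

Realised HPR = (P1 + D1 − P0) / P0 = (148.47 + 6.45 − 148.94) / 148.94 = 5.98 / 148.94 = 4.0150%
MRP = 7.17% − 2.06% = 5.11%
CAPM required = R_f + β·MRP = 2.06% + 0.339 × 5.11% = 3.79229%
α = realised − required = 4.0150% − 3.79229% = +0.22%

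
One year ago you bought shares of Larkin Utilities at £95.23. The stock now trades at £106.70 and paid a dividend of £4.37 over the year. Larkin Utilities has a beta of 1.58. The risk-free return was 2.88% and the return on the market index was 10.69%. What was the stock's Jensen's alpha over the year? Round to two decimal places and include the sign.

+1.41%

Realised HPR = (P1 + D1 − P0) / P0 = (106.70 + 4.37 − 95.23) / 95.23 = 15.84 / 95.23 = 16.6334%
MRP = 10.69% − 2.88% = 7.81%
CAPM required = R_f + β·MRP = 2.88% + 1.58 × 7.81% = 15.2198%
α = realised − required = 16.6334% − 15.2198% = +1.41%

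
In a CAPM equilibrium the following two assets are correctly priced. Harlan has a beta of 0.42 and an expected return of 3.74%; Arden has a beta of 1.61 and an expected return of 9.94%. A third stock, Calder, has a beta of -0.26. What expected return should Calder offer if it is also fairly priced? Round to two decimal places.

MRP (SML slope) = (9.94% − 3.74%) / (1.61 − 0.42) = 6.20% / 1.19 = 5.2101%
R_f (intercept) = 3.74% − 0.42 × 5.2101% = 1.5518%
E(R_Calder) = R_f + β × MRP = 1.5518% + -0.26 × 5.2101% = 0.20%

0.20%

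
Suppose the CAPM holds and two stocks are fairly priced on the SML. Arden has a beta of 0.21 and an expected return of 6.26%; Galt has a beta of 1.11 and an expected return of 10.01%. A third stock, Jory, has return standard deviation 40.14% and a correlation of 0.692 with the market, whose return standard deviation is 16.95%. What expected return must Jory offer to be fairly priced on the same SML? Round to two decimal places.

12.21%

MRP = (10.01% − 6.26%) / (1.11 − 0.21) = 4.1667%
R_f = 6.26% − 0.21 × 4.1667% = 5.3850%
β_Jory = ρ·σ_i/σ_m = 0.692 × 40.14 / 16.95 = 1.6388
E(R_Jory) = R_f + β × MRP = 5.3850% + 1.6388 × 4.1667% = 12.21%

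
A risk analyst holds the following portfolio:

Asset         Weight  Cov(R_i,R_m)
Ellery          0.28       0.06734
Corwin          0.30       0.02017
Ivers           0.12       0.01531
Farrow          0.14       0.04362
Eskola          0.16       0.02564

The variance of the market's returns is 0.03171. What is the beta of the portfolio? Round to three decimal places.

β_Ellery = 0.06734 / 0.03171 = 2.1236
β_Corwin = 0.02017 / 0.03171 = 0.6361
β_Ivers = 0.01531 / 0.03171 = 0.4828
β_Farrow = 0.04362 / 0.03171 = 1.3756
β_Eskola = 0.02564 / 0.03171 = 0.8086
β_P = Σ w_i β_i = 0.28×2.1236 + 0.30×0.6361 + 0.12×0.4828 + 0.14×1.3756 + 0.16×0.8086 = 1.1653

1.165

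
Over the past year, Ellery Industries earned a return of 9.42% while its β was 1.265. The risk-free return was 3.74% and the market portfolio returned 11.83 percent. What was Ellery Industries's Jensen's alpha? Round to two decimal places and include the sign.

-4.55%

Market excess return = 11.83% − 3.74% = 8.09%
CAPM benchmark = R_f + β(R_m − R_f) = 3.74% + 1.265 × 8.09% = 13.97385%
α = actual − benchmark = 9.42% − 13.97385% = -4.55%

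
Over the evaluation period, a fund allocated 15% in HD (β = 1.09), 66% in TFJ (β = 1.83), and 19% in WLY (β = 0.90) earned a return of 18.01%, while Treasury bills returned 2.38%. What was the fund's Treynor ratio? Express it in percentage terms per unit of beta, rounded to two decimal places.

β_P = 0.15×1.09 + 0.66×1.83 + 0.19×0.90 = 1.5423
Treynor = (R_P − R_f) / β_P = (18.01% − 2.38%) / 1.5423 = 15.63% / 1.5423 = 10.13%

10.13%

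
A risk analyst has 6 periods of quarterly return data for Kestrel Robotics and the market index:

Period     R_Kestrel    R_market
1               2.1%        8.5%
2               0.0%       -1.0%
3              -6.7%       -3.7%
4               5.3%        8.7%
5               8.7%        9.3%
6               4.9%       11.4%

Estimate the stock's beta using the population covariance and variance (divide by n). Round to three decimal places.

0.749

Mean R_i = (2.1 + 0.0 − 6.7 + 5.3 + 8.7 + 4.9) / 6 = 2.3833%
Mean R_m = (8.5 − 1.0 − 3.7 + 8.7 + 9.3 + 11.4) / 6 = 5.5333%
Σ(R_i − R̄_i)(R_m − R̄_m) = 146.3933  ⇒  Cov = 146.3933 / 6 = 24.3989
Σ(R_m − R̄_m)² = 195.3733  ⇒  Var(R_m) = 195.3733 / 6 = 32.5622
β = Cov / Var(R_m) = 24.3989 / 32.5622 = 0.7493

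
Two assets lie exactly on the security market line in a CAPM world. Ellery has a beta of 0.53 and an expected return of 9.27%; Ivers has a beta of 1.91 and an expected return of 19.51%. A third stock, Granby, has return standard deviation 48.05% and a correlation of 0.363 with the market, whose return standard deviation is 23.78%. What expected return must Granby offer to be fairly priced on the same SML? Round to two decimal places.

10.78%

MRP = (19.51% − 9.27%) / (1.91 − 0.53) = 7.4203%
R_f = 9.27% − 0.53 × 7.4203% = 5.3372%
β_Granby = ρ·σ_i/σ_m = 0.363 × 48.05 / 23.78 = 0.7335
E(R_Granby) = R_f + β × MRP = 5.3372% + 0.7335 × 7.4203% = 10.78%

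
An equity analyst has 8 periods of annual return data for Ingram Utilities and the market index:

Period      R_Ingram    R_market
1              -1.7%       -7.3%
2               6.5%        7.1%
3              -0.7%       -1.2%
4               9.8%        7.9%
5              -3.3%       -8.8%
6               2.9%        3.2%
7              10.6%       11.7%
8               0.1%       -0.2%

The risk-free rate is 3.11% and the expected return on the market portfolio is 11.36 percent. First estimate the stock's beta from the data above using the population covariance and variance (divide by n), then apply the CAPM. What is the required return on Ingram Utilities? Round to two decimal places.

8.90%

Mean R_i = (-1.7 + 6.5 − 0.7 + 9.8 − 3.3 + 2.9 + 10.6 + 0.1) / 8 = 3.0250%
Mean R_m = (-7.3 + 7.1 − 1.2 + 7.9 − 8.8 + 3.2 + 11.7 − 0.2) / 8 = 1.5500%
Σ(R_i − R̄_i)(R_m − R̄_m) = 261.6300  ⇒  Cov = 261.6300 / 8 = 32.7038
Σ(R_m − R̄_m)² = 372.9400  ⇒  Var(R_m) = 372.9400 / 8 = 46.6175
β = Cov / Var(R_m) = 32.7038 / 46.6175 = 0.7015
MRP = 11.36% − 3.11% = 8.25%
E(R) = R_f + β × MRP = 3.11% + 0.7015 × 8.25% = 8.90%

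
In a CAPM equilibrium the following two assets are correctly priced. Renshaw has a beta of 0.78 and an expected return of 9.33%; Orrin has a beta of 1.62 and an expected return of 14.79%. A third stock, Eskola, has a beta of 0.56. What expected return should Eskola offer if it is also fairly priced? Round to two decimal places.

MRP (SML slope) = (14.79% − 9.33%) / (1.62 − 0.78) = 5.46% / 0.84 = 6.5000%
R_f (intercept) = 9.33% − 0.78 × 6.5000% = 4.2600%
E(R_Eskola) = R_f + β × MRP = 4.2600% + 0.56 × 6.5000% = 7.90%

7.90%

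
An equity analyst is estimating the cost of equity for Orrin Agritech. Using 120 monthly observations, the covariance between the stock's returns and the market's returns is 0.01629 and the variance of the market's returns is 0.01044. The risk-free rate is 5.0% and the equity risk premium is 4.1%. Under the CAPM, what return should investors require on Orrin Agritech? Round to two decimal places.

11.40%

β = Cov(R_i, R_m) / Var(R_m) = 0.01629 / 0.01044 = 1.5603
E(R) = R_f + β × MRP = 5.0% + 1.5603 × 4.1% = 11.40%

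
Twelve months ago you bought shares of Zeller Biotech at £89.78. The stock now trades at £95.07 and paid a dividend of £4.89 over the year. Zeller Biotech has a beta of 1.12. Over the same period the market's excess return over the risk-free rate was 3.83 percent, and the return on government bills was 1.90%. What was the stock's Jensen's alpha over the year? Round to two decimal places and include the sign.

Realised HPR = (P1 + D1 − P0) / P0 = (95.07 + 4.89 − 89.78) / 89.78 = 10.18 / 89.78 = 11.3388%
CAPM required = R_f + β·MRP = 1.90% + 1.12 × 3.83% = 6.1896%
α = realised − required = 11.3388% − 6.1896% = +5.15%

+5.15%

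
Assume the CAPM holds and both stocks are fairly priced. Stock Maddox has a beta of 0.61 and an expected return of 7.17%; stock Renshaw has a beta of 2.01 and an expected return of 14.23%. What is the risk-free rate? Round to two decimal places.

4.09%

Both satisfy E(R) = R_f + β·MRP, so the slope of the SML is
MRP = (14.23% − 7.17%) / (2.01 − 0.61) = 7.06% / 1.40 = 5.0429%
R_f = E(R_Maddox) − β_Maddox·MRP = 7.17% − 0.61 × 5.0429% = 4.0938%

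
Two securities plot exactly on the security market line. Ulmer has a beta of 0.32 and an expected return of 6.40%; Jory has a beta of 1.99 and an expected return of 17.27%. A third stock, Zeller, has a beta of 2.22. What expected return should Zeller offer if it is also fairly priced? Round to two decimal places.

MRP (SML slope) = (17.27% − 6.40%) / (1.99 − 0.32) = 10.87% / 1.67 = 6.5090%
R_f (intercept) = 6.40% − 0.32 × 6.5090% = 4.3171%
E(R_Zeller) = R_f + β × MRP = 4.3171% + 2.22 × 6.5090% = 18.77%

18.77%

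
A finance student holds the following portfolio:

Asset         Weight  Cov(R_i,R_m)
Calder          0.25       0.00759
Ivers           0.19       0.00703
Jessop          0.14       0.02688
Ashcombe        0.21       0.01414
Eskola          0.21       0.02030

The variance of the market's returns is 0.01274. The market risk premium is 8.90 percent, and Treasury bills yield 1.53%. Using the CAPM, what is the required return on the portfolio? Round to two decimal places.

11.47%

β_Calder = 0.00759 / 0.01274 = 0.5958
β_Ivers = 0.00703 / 0.01274 = 0.5518
β_Jessop = 0.02688 / 0.01274 = 2.1099
β_Ashcombe = 0.01414 / 0.01274 = 1.1099
β_Eskola = 0.02030 / 0.01274 = 1.5934
β_P = Σ w_i β_i = 0.25×0.5958 + 0.19×0.5518 + 0.14×2.1099 + 0.21×1.1099 + 0.21×1.5934 = 1.1169
E(R_P) = R_f + β_P × MRP = 1.53% + 1.1169 × 8.90% = 11.47%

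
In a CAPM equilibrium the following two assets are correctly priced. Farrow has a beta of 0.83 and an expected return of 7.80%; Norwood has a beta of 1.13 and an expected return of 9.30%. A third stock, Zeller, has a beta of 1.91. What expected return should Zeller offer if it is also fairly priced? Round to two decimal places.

13.20%

MRP (SML slope) = (9.30% − 7.80%) / (1.13 − 0.83) = 1.50% / 0.30 = 5.0000%
R_f (intercept) = 7.80% − 0.83 × 5.0000% = 3.6500%
E(R_Zeller) = R_f + β × MRP = 3.6500% + 1.91 × 5.0000% = 13.20%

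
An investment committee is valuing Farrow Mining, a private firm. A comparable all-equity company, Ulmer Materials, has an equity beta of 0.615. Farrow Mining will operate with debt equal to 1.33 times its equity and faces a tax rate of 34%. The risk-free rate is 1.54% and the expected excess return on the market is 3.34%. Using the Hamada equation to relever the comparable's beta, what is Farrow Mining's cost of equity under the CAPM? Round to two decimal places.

β_L = β_U × [1 + (1 − t)(D/E)] = 0.615 × [1 + (1 − 0.34) × 1.33]
    = 0.615 × [1 + 0.66 × 1.33] = 0.615 × 1.8778 = 1.1548
E(R) = R_f + β_L × MRP = 1.54% + 1.1548 × 3.34% = 5.40%

5.40%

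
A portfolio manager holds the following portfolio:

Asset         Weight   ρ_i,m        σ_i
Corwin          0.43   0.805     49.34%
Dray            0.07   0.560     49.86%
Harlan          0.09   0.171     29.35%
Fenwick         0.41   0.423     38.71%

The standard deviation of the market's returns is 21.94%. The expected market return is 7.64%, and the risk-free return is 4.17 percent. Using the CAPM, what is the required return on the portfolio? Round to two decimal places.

β_Corwin = 0.805 × 49.34% / 21.94% = 1.8103
β_Dray = 0.560 × 49.86% / 21.94% = 1.2726
β_Harlan = 0.171 × 29.35% / 21.94% = 0.2288
β_Fenwick = 0.423 × 38.71% / 21.94% = 0.7463
β_P = Σ w_i β_i = 0.43×1.8103 + 0.07×1.2726 + 0.09×0.2288 + 0.41×0.7463 = 1.1941
MRP = 7.64% − 4.17% = 3.47%
E(R_P) = R_f + β_P × MRP = 4.17% + 1.1941 × 3.47% = 8.31%

8.31%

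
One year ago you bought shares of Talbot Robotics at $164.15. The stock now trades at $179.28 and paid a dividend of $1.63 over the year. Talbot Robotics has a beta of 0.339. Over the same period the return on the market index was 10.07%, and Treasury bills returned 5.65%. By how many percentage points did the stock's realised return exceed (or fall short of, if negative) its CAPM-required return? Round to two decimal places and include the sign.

Realised HPR = (P1 + D1 − P0) / P0 = (179.28 + 1.63 − 164.15) / 164.15 = 16.76 / 164.15 = 10.2102%
MRP = 10.07% − 5.65% = 4.42%
CAPM required = R_f + β·MRP = 5.65% + 0.339 × 4.42% = 7.14838%
α = realised − required = 10.2102% − 7.14838% = +3.06%

+3.06%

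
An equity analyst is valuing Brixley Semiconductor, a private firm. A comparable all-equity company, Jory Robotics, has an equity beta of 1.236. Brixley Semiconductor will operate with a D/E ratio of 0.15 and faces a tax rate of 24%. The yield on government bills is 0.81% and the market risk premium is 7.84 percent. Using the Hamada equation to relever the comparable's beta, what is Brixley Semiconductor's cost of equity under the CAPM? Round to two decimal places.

11.60%

β_L = β_U × [1 + (1 − t)(D/E)] = 1.236 × [1 + (1 − 0.24) × 0.15]
    = 1.236 × [1 + 0.76 × 0.15] = 1.236 × 1.1140 = 1.3769
E(R) = R_f + β_L × MRP = 0.81% + 1.3769 × 7.84% = 11.60%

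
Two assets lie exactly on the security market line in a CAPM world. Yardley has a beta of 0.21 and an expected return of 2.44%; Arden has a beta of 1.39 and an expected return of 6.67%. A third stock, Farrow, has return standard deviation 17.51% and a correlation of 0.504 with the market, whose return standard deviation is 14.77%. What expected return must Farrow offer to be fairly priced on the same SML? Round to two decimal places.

3.83%

MRP = (6.67% − 2.44%) / (1.39 − 0.21) = 3.5847%
R_f = 2.44% − 0.21 × 3.5847% = 1.6872%
β_Farrow = ρ·σ_i/σ_m = 0.504 × 17.51 / 14.77 = 0.5975
E(R_Farrow) = R_f + β × MRP = 1.6872% + 0.5975 × 3.5847% = 3.83%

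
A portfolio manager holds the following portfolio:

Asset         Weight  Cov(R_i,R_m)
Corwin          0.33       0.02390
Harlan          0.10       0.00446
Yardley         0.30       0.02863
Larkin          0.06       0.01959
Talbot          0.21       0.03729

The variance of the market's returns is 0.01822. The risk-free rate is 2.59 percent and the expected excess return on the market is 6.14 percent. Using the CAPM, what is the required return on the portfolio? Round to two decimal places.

β_Corwin = 0.02390 / 0.01822 = 1.3117
β_Harlan = 0.00446 / 0.01822 = 0.2448
β_Yardley = 0.02863 / 0.01822 = 1.5714
β_Larkin = 0.01959 / 0.01822 = 1.0752
β_Talbot = 0.03729 / 0.01822 = 2.0467
β_P = Σ w_i β_i = 0.33×1.3117 + 0.10×0.2448 + 0.30×1.5714 + 0.06×1.0752 + 0.21×2.0467 = 1.4231
E(R_P) = R_f + β_P × MRP = 2.59% + 1.4231 × 6.14% = 11.33%

11.33%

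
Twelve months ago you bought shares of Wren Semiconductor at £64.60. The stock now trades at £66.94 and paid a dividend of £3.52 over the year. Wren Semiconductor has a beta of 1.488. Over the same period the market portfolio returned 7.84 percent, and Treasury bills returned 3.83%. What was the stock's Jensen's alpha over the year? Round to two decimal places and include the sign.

Realised HPR = (P1 + D1 − P0) / P0 = (66.94 + 3.52 − 64.60) / 64.60 = 5.86 / 64.60 = 9.0712%
MRP = 7.84% − 3.83% = 4.01%
CAPM required = R_f + β·MRP = 3.83% + 1.488 × 4.01% = 9.79688%
α = realised − required = 9.0712% − 9.79688% = -0.73%

-0.73%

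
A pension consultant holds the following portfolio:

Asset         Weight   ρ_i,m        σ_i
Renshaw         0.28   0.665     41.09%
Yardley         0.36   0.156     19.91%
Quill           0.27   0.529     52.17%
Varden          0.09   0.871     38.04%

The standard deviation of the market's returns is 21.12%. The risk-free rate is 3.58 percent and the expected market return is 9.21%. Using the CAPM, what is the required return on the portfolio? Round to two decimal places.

8.70%

β_Renshaw = 0.665 × 41.09% / 21.12% = 1.2938
β_Yardley = 0.156 × 19.91% / 21.12% = 0.1471
β_Quill = 0.529 × 52.17% / 21.12% = 1.3067
β_Varden = 0.871 × 38.04% / 21.12% = 1.5688
β_P = Σ w_i β_i = 0.28×1.2938 + 0.36×0.1471 + 0.27×1.3067 + 0.09×1.5688 = 0.9092
MRP = 9.21% − 3.58% = 5.63%
E(R_P) = R_f + β_P × MRP = 3.58% + 0.9092 × 5.63% = 8.70%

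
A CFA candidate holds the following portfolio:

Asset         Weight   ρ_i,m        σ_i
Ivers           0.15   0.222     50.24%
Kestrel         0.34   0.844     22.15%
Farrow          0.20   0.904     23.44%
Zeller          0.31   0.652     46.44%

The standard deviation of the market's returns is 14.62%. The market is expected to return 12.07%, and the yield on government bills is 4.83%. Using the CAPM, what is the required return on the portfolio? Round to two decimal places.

β_Ivers = 0.222 × 50.24% / 14.62% = 0.7629
β_Kestrel = 0.844 × 22.15% / 14.62% = 1.2787
β_Farrow = 0.904 × 23.44% / 14.62% = 1.4494
β_Zeller = 0.652 × 46.44% / 14.62% = 2.0711
β_P = Σ w_i β_i = 0.15×0.7629 + 0.34×1.2787 + 0.20×1.4494 + 0.31×2.0711 = 1.4811
MRP = 12.07% − 4.83% = 7.24%
E(R_P) = R_f + β_P × MRP = 4.83% + 1.4811 × 7.24% = 15.55%

15.55%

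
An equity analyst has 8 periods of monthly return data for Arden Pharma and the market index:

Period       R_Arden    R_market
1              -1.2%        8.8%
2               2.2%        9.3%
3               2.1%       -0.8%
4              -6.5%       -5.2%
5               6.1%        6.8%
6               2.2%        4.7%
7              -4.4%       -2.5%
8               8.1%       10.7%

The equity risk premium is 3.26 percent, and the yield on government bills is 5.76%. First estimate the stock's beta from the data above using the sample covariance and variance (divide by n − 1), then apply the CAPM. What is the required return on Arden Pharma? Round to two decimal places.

7.78%

Mean R_i = (-1.2 + 2.2 + 2.1 − 6.5 + 6.1 + 2.2 − 4.4 + 8.1) / 8 = 1.0750%
Mean R_m = (8.8 + 9.3 − 0.8 − 5.2 + 6.8 + 4.7 − 2.5 + 10.7) / 8 = 3.9750%
Σ(R_i − R̄_i)(R_m − R̄_m) = 157.3250  ⇒  Cov = 157.3250 / 7 = 22.4750
Σ(R_m − R̄_m)² = 254.2750  ⇒  Var(R_m) = 254.2750 / 7 = 36.3250
β = Cov / Var(R_m) = 22.4750 / 36.3250 = 0.6187
E(R) = R_f + β × MRP = 5.76% + 0.6187 × 3.26% = 7.78%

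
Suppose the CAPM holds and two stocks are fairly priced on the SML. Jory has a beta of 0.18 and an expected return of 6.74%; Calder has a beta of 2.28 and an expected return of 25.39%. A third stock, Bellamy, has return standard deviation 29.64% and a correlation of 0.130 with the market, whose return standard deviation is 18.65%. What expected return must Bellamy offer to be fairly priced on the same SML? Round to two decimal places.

6.98%

MRP = (25.39% − 6.74%) / (2.28 − 0.18) = 8.8810%
R_f = 6.74% − 0.18 × 8.8810% = 5.1414%
β_Bellamy = ρ·σ_i/σ_m = 0.130 × 29.64 / 18.65 = 0.2066
E(R_Bellamy) = R_f + β × MRP = 5.1414% + 0.2066 × 8.8810% = 6.98%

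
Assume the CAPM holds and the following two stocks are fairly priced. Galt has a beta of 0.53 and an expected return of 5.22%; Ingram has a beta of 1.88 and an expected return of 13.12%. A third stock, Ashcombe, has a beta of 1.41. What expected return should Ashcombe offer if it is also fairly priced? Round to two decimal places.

MRP (SML slope) = (13.12% − 5.22%) / (1.88 − 0.53) = 7.90% / 1.35 = 5.8519%
R_f (intercept) = 5.22% − 0.53 × 5.8519% = 2.1185%
E(R_Ashcombe) = R_f + β × MRP = 2.1185% + 1.41 × 5.8519% = 10.37%

10.37%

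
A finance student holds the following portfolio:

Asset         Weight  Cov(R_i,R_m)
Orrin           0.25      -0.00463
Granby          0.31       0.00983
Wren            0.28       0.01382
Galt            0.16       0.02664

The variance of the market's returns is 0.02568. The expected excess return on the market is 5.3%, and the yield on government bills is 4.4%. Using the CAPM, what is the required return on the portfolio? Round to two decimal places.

β_Orrin = -0.00463 / 0.02568 = -0.1803
β_Granby = 0.00983 / 0.02568 = 0.3828
β_Wren = 0.01382 / 0.02568 = 0.5382
β_Galt = 0.02664 / 0.02568 = 1.0374
β_P = Σ w_i β_i = 0.25×-0.1803 + 0.31×0.3828 + 0.28×0.5382 + 0.16×1.0374 = 0.3903
E(R_P) = R_f + β_P × MRP = 4.4% + 0.3903 × 5.3% = 6.47%

6.47%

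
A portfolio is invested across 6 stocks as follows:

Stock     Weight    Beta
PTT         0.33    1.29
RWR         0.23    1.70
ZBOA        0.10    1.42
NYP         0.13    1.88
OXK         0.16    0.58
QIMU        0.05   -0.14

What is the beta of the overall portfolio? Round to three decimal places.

1.289

β_P = Σ w_i β_i = 0.33×1.29 + 0.23×1.70 + 0.10×1.42 + 0.13×1.88 + 0.16×0.58 + 0.05×-0.14 = 1.2889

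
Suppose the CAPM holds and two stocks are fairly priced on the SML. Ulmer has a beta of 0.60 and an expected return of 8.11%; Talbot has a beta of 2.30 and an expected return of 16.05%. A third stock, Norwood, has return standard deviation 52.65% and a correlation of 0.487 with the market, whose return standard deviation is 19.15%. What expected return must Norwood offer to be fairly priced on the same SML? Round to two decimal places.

MRP = (16.05% − 8.11%) / (2.30 − 0.60) = 4.6706%
R_f = 8.11% − 0.60 × 4.6706% = 5.3076%
β_Norwood = ρ·σ_i/σ_m = 0.487 × 52.65 / 19.15 = 1.3389
E(R_Norwood) = R_f + β × MRP = 5.3076% + 1.3389 × 4.6706% = 11.56%

11.56%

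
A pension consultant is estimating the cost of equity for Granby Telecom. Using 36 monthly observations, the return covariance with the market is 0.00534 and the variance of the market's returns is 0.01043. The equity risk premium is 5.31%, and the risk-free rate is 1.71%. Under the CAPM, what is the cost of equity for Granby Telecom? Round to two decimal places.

4.43%

β = Cov(R_i, R_m) / Var(R_m) = 0.00534 / 0.01043 = 0.5120
E(R) = R_f + β × MRP = 1.71% + 0.5120 × 5.31% = 4.43%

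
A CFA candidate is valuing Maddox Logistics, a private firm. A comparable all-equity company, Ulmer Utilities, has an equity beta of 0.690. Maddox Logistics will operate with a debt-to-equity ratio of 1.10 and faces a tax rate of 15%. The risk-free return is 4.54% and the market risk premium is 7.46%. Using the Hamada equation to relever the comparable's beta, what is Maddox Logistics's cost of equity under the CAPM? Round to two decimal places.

14.50%

β_L = β_U × [1 + (1 − t)(D/E)] = 0.690 × [1 + (1 − 0.15) × 1.10]
    = 0.690 × [1 + 0.85 × 1.10] = 0.690 × 1.9350 = 1.3352
E(R) = R_f + β_L × MRP = 4.54% + 1.3352 × 7.46% = 14.50%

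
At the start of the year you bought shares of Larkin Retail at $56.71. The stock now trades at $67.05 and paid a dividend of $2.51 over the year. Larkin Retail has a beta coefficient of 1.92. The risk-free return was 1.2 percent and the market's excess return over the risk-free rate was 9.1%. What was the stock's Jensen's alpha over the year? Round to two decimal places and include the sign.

Realised HPR = (P1 + D1 − P0) / P0 = (67.05 + 2.51 − 56.71) / 56.71 = 12.85 / 56.71 = 22.6591%
CAPM required = R_f + β·MRP = 1.2% + 1.92 × 9.1% = 18.6720%
α = realised − required = 22.6591% − 18.6720% = +3.99%

+3.99%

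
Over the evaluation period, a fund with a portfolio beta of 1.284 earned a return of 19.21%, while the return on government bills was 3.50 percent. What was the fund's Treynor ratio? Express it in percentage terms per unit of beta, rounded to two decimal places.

Treynor = (R_P − R_f) / β_P = (19.21% − 3.50%) / 1.2840 = 15.71% / 1.2840 = 12.24%

12.24%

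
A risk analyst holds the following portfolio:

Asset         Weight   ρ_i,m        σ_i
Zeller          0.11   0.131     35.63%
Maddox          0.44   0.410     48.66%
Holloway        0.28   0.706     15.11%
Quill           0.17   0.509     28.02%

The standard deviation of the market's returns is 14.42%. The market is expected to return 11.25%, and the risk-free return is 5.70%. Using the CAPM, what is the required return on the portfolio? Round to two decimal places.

11.36%

β_Zeller = 0.131 × 35.63% / 14.42% = 0.3237
β_Maddox = 0.410 × 48.66% / 14.42% = 1.3835
β_Holloway = 0.706 × 15.11% / 14.42% = 0.7398
β_Quill = 0.509 × 28.02% / 14.42% = 0.9891
β_P = Σ w_i β_i = 0.11×0.3237 + 0.44×1.3835 + 0.28×0.7398 + 0.17×0.9891 = 1.0196
MRP = 11.25% − 5.70% = 5.55%
E(R_P) = R_f + β_P × MRP = 5.70% + 1.0196 × 5.55% = 11.36%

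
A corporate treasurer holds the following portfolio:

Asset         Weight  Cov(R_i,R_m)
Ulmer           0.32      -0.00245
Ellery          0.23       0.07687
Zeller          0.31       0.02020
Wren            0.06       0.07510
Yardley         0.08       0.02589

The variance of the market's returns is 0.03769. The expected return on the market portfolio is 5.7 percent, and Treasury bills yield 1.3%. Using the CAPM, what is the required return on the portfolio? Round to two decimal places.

4.77%

β_Ulmer = -0.00245 / 0.03769 = -0.0650
β_Ellery = 0.07687 / 0.03769 = 2.0395
β_Zeller = 0.02020 / 0.03769 = 0.5360
β_Wren = 0.07510 / 0.03769 = 1.9926
β_Yardley = 0.02589 / 0.03769 = 0.6869
β_P = Σ w_i β_i = 0.32×-0.0650 + 0.23×2.0395 + 0.31×0.5360 + 0.06×1.9926 + 0.08×0.6869 = 0.7890
MRP = 5.7% − 1.3% = 4.40%
E(R_P) = R_f + β_P × MRP = 1.3% + 0.7890 × 4.4% = 4.77%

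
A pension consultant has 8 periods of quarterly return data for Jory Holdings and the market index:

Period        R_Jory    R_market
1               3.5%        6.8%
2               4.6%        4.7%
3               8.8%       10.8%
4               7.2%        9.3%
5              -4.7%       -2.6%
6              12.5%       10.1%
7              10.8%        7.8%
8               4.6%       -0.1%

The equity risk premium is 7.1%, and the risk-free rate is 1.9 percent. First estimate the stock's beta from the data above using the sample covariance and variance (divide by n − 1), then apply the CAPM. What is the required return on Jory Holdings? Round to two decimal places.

Mean R_i = (3.5 + 4.6 + 8.8 + 7.2 − 4.7 + 12.5 + 10.8 + 4.6) / 8 = 5.9125%
Mean R_m = (6.8 + 4.7 + 10.8 + 9.3 − 2.6 + 10.1 + 7.8 − 0.1) / 8 = 5.8500%
Σ(R_i − R̄_i)(R_m − R̄_m) = 152.9650  ⇒  Cov = 152.9650 / 7 = 21.8521
Σ(R_m − R̄_m)² = 167.3000  ⇒  Var(R_m) = 167.3000 / 7 = 23.9000
β = Cov / Var(R_m) = 21.8521 / 23.9000 = 0.9143
E(R) = R_f + β × MRP = 1.9% + 0.9143 × 7.1% = 8.39%

8.39%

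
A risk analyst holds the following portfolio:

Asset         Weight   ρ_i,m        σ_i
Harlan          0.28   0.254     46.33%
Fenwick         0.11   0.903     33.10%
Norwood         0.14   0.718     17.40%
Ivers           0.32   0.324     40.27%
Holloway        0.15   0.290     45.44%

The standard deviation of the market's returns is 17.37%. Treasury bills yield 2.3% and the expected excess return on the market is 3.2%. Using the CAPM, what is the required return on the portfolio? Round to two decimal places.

4.97%

β_Harlan = 0.254 × 46.33% / 17.37% = 0.6775
β_Fenwick = 0.903 × 33.10% / 17.37% = 1.7207
β_Norwood = 0.718 × 17.40% / 17.37% = 0.7192
β_Ivers = 0.324 × 40.27% / 17.37% = 0.7512
β_Holloway = 0.290 × 45.44% / 17.37% = 0.7586
β_P = Σ w_i β_i = 0.28×0.6775 + 0.11×1.7207 + 0.14×0.7192 + 0.32×0.7512 + 0.15×0.7586 = 0.8338
E(R_P) = R_f + β_P × MRP = 2.3% + 0.8338 × 3.2% = 4.97%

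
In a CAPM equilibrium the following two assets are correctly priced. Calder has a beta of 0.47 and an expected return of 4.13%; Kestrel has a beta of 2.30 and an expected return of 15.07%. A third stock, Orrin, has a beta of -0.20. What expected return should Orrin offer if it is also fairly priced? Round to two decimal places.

MRP (SML slope) = (15.07% − 4.13%) / (2.30 − 0.47) = 10.94% / 1.83 = 5.9781%
R_f (intercept) = 4.13% − 0.47 × 5.9781% = 1.3203%
E(R_Orrin) = R_f + β × MRP = 1.3203% + -0.20 × 5.9781% = 0.12%

0.12%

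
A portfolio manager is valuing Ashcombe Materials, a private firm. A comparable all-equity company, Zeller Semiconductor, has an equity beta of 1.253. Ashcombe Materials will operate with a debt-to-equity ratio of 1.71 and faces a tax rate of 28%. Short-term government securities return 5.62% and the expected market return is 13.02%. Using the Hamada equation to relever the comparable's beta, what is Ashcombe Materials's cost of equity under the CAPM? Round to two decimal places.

26.31%

β_L = β_U × [1 + (1 − t)(D/E)] = 1.253 × [1 + (1 − 0.28) × 1.71]
    = 1.253 × [1 + 0.72 × 1.71] = 1.253 × 2.2312 = 2.7957
MRP = 13.02% − 5.62% = 7.40%
E(R) = R_f + β_L × MRP = 5.62% + 2.7957 × 7.40% = 26.31%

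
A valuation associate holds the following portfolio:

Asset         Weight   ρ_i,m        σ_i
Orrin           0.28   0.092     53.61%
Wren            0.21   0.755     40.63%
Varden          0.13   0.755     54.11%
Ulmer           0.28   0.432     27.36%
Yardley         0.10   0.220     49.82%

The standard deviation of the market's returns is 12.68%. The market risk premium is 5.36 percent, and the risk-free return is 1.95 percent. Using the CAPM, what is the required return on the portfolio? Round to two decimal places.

9.36%

β_Orrin = 0.092 × 53.61% / 12.68% = 0.3890
β_Wren = 0.755 × 40.63% / 12.68% = 2.4192
β_Varden = 0.755 × 54.11% / 12.68% = 3.2218
β_Ulmer = 0.432 × 27.36% / 12.68% = 0.9321
β_Yardley = 0.220 × 49.82% / 12.68% = 0.8644
β_P = Σ w_i β_i = 0.28×0.3890 + 0.21×2.4192 + 0.13×3.2218 + 0.28×0.9321 + 0.10×0.8644 = 1.3832
E(R_P) = R_f + β_P × MRP = 1.95% + 1.3832 × 5.36% = 9.36%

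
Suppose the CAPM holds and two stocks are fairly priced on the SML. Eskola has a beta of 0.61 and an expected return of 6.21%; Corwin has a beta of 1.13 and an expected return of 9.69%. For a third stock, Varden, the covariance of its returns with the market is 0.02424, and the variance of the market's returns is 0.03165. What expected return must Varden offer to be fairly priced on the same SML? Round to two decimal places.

7.25%

MRP = (9.69% − 6.21%) / (1.13 − 0.61) = 6.6923%
R_f = 6.21% − 0.61 × 6.6923% = 2.1277%
β_Varden = Cov / Var(R_m) = 0.02424 / 0.03165 = 0.7659
E(R_Varden) = R_f + β × MRP = 2.1277% + 0.7659 × 6.6923% = 7.25%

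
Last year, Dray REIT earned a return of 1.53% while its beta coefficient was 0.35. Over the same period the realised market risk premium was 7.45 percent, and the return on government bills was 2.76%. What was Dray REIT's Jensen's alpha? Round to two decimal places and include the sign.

-3.84%

CAPM benchmark = R_f + β(R_m − R_f) = 2.76% + 0.35 × 7.45% = 5.3675%
α = actual − benchmark = 1.53% − 5.3675% = -3.84%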